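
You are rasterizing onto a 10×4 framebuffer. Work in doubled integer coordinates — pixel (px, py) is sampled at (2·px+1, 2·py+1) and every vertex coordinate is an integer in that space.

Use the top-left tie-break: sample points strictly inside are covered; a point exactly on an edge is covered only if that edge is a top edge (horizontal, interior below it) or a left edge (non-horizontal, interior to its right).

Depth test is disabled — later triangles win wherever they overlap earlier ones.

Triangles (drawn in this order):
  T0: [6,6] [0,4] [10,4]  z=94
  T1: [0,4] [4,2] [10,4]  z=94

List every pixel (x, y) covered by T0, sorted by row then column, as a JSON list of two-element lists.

T0:
  2·area = 20
  edge (6, 6)→(0, 4): d=(-6,-2) top-left  bias=+0
  edge (0, 4)→(10, 4): d=(10,0) top-left  bias=+0
  edge (10, 4)→(6, 6): d=(-4,2) right/bottom  bias=-1
    (1,2)@(3, 5): e=[0,10,10] → #  [on edge]
    (2,2)@(5, 5): e=[4,10,6] → #
    (3,2)@(7, 5): e=[8,10,2] → #
    (4,2)@(9, 5): e=[12,10,-2] → ·
    (1,3)@(3, 7): e=[-12,30,2] → ·
    (2,3)@(5, 7): e=[-8,30,-2] → ·
    (3,3)@(7, 7): e=[-4,30,-6] → ·
    (4,3)@(9, 7): e=[0,30,-10] → ·  [on edge]
  covered (3 px):
    · · · · · · · · · ·
    · · · · · · · · · ·
    · # # # · · · · · ·
    · · · · · · · · · ·
T1:
  2·area = 20
  edge (0, 4)→(4, 2): d=(4,-2) top-left  bias=+0
  edge (4, 2)→(10, 4): d=(6,2) right/bottom  bias=-1
  edge (10, 4)→(0, 4): d=(-10,0) right/bottom  bias=-1
    (0,0)@(1, 1): e=[-10,0,30] → ·  [on edge]
    (1,1)@(3, 3): e=[2,8,10] → #
    (2,1)@(5, 3): e=[6,4,10] → #
    (3,1)@(7, 3): e=[10,0,10] → ·  [on edge]
    (1,2)@(3, 5): e=[10,20,-10] → ·
    (2,2)@(5, 5): e=[14,16,-10] → ·
    (6,2)@(13, 5): e=[30,0,-10] → ·  [on edge]
    (9,3)@(19, 7): e=[50,0,-30] → ·  [on edge]
  covered (2 px):
    · · · · · · · · · ·
    · # # · · · · · · ·
    · · · · · · · · · ·
    · · · · · · · · · ·

Answer: [[1,2],[2,2],[3,2]]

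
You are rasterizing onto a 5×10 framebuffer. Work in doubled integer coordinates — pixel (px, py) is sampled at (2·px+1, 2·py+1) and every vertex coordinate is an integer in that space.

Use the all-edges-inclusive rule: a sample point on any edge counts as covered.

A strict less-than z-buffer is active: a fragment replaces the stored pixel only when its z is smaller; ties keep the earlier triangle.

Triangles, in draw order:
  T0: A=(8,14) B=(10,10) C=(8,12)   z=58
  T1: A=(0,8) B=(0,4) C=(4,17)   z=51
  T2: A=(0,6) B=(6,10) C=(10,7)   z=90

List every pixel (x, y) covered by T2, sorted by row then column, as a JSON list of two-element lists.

T0:
  2·area = 4  (B↔C swapped to make it positive)
  edge (8, 14)→(8, 12): d=(0,-2) inclusive
  edge (8, 12)→(10, 10): d=(2,-2) inclusive
  edge (10, 10)→(8, 14): d=(-2,4) inclusive
    (4,5)@(9, 11): e=[2,0,2] → #  [on edge]
    (3,6)@(7, 13): e=[-2,0,6] → ·  [on edge]
    (4,6)@(9, 13): e=[2,4,-2] → ·
    (2,7)@(5, 15): e=[-6,0,10] → ·  [on edge]
    (1,8)@(3, 17): e=[-10,0,14] → ·  [on edge]
    (0,9)@(1, 19): e=[-14,0,18] → ·  [on edge]
  covered (1 px):
    · · · · ·
    · · · · ·
    · · · · ·
    · · · · ·
    · · · · ·
    · · · · #
    · · · · ·
    · · · · ·
    · · · · ·
    · · · · ·
T1:
  2·area = 16
  edge (0, 8)→(0, 4): d=(0,-4) inclusive
  edge (0, 4)→(4, 17): d=(4,13) inclusive
  edge (4, 17)→(0, 8): d=(-4,-9) inclusive
    (0,4)@(1, 9): e=[4,7,5] → #
    (1,4)@(3, 9): e=[12,-19,23] → ·
    (0,5)@(1, 11): e=[4,15,-3] → ·
  covered (1 px):
    · · · · ·
    · · · · ·
    · · · · ·
    · · · · ·
    # · · · ·
    · · · · ·
    · · · · ·
    · · · · ·
    · · · · ·
    · · · · ·
T2:
  2·area = 34  (B↔C swapped to make it positive)
  edge (0, 6)→(10, 7): d=(10,1) inclusive
  edge (10, 7)→(6, 10): d=(-4,3) inclusive
  edge (6, 10)→(0, 6): d=(-6,-4) inclusive
    (1,3)@(3, 7): e=[7,21,6] → #
    (2,3)@(5, 7): e=[5,15,14] → #
    (3,3)@(7, 7): e=[3,9,22] → #
    (4,3)@(9, 7): e=[1,3,30] → #
    (1,4)@(3, 9): e=[27,13,-6] → ·
    (2,4)@(5, 9): e=[25,7,2] → #
    (4,4)@(9, 9): e=[21,-5,18] → ·
    (2,5)@(5, 11): e=[45,-1,-10] → ·
    (3,5)@(7, 11): e=[43,-7,-2] → ·
  covered (6 px):
    · · · · ·
    · · · · ·
    · · · · ·
    · # # # #
    · · # # ·
    · · · · ·
    · · · · ·
    · · · · ·
    · · · · ·
    · · · · ·

Result: [[1,3],[2,3],[3,3],[4,3],[2,4],[3,4]]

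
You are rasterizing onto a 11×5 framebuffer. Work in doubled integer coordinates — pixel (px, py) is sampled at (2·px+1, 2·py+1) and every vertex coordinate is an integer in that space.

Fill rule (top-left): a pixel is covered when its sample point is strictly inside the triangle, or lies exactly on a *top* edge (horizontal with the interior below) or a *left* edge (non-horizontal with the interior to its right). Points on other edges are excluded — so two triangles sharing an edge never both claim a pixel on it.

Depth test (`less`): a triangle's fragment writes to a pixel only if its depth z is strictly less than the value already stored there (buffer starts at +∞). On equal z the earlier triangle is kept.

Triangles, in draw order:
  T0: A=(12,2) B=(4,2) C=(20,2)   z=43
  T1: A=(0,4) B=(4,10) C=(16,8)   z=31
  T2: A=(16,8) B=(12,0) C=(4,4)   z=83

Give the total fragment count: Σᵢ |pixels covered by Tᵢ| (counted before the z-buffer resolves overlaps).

T0:
  degenerate (2·area = 0) — covers nothing
T1:
  2·area = 80  (B↔C swapped to make it positive)
  edge (0, 4)→(16, 8): d=(16,4) right/bottom  bias=-1
  edge (16, 8)→(4, 10): d=(-12,2) right/bottom  bias=-1
  edge (4, 10)→(0, 4): d=(-4,-6) top-left  bias=+0
    (0,2)@(1, 5): e=[12,66,2] → #
    (1,2)@(3, 5): e=[4,62,14] → #
    (2,2)@(5, 5): e=[-4,58,26] → ·
    (0,3)@(1, 7): e=[44,42,-6] → ·
    (1,3)@(3, 7): e=[36,38,6] → #
    (2,3)@(5, 7): e=[28,34,18] → #
    (3,3)@(7, 7): e=[20,30,30] → #
    (4,3)@(9, 7): e=[12,26,42] → #
    (5,3)@(11, 7): e=[4,22,54] → #
    (6,3)@(13, 7): e=[-4,18,66] → ·
    (1,4)@(3, 9): e=[68,14,-2] → ·
    (2,4)@(5, 9): e=[60,10,10] → #
  covered (10 px):
    · · · · · · · · · · ·
    · · · · · · · · · · ·
    # # · · · · · · · · ·
    · # # # # # · · · · ·
    · · # # # · · · · · ·
T2:
  2·area = 80  (B↔C swapped to make it positive)
  edge (16, 8)→(4, 4): d=(-12,-4) top-left  bias=+0
  edge (4, 4)→(12, 0): d=(8,-4) top-left  bias=+0
  edge (12, 0)→(16, 8): d=(4,8) right/bottom  bias=-1
    (5,0)@(11, 1): e=[64,4,12] → #
    (6,0)@(13, 1): e=[72,12,-4] → ·
    (0,1)@(1, 3): e=[0,-20,100] → ·  [on edge]
    (3,1)@(7, 3): e=[24,4,52] → #
    (4,1)@(9, 3): e=[32,12,36] → #
    (6,1)@(13, 3): e=[48,28,4] → #
    (7,1)@(15, 3): e=[56,36,-12] → ·
    (3,2)@(7, 5): e=[0,20,60] → #  [on edge]
    (7,2)@(15, 5): e=[32,52,-4] → ·
    (3,3)@(7, 7): e=[-24,36,68] → ·
    (4,3)@(9, 7): e=[-16,44,52] → ·
    (5,3)@(11, 7): e=[-8,52,36] → ·
    (6,3)@(13, 7): e=[0,60,20] → #  [on edge]
    (9,4)@(19, 9): e=[0,100,-20] → ·  [on edge]
  covered (11 px):
    · · · · · # · · · · ·
    · · · # # # # · · · ·
    · · · # # # # · · · ·
    · · · · · · # # · · ·
    · · · · · · · · · · ·

Final: 21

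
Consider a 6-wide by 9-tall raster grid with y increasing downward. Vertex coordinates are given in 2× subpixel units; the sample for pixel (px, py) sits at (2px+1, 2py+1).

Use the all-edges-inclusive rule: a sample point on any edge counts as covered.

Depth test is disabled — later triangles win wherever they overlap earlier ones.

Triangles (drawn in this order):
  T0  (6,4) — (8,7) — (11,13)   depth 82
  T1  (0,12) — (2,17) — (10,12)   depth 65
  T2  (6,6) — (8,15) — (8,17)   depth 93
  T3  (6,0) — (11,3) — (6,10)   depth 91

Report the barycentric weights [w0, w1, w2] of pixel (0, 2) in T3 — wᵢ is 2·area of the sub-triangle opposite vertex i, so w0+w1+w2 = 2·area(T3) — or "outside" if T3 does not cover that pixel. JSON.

T0:
  2·area = 3
  edge (6, 4)→(8, 7): d=(2,3) inclusive
  edge (8, 7)→(11, 13): d=(3,6) inclusive
  edge (11, 13)→(6, 4): d=(-5,-9) inclusive
    (2,0)@(5, 1): e=[-3,0,6] → ·  [on edge]
    (3,2)@(7, 5): e=[-1,0,4] → ·  [on edge]
    (4,4)@(9, 9): e=[1,0,2] → #  [on edge]
    (5,4)@(11, 9): e=[-5,-12,20] → ·
    (4,5)@(9, 11): e=[5,6,-8] → ·
    (5,6)@(11, 13): e=[3,0,0] → #  [on edge]
    (5,7)@(11, 15): e=[7,6,-10] → ·
  covered (2 px):
    · · · · · ·
    · · · · · ·
    · · · · · ·
    · · · · · ·
    · · · · # ·
    · · · · · ·
    · · · · · #
    · · · · · ·
    · · · · · ·
T1:
  2·area = 50  (B↔C swapped to make it positive)
  edge (0, 12)→(10, 12): d=(10,0) inclusive
  edge (10, 12)→(2, 17): d=(-8,5) inclusive
  edge (2, 17)→(0, 12): d=(-2,-5) inclusive
    (0,6)@(1, 13): e=[10,37,3] → #
    (1,6)@(3, 13): e=[10,27,13] → #
    (2,6)@(5, 13): e=[10,17,23] → #
    (3,6)@(7, 13): e=[10,7,33] → #
    (4,6)@(9, 13): e=[10,-3,43] → ·
    (0,7)@(1, 15): e=[30,21,-1] → ·
    (1,7)@(3, 15): e=[30,11,9] → #
    (3,7)@(7, 15): e=[30,-9,29] → ·
    (1,8)@(3, 17): e=[50,-5,5] → ·
    (2,8)@(5, 17): e=[50,-15,15] → ·
  covered (6 px):
    · · · · · ·
    · · · · · ·
    · · · · · ·
    · · · · · ·
    · · · · · ·
    · · · · · ·
    # # # # · ·
    · # # · · ·
    · · · · · ·
T2:
  2·area = 4
  edge (6, 6)→(8, 15): d=(2,9) inclusive
  edge (8, 15)→(8, 17): d=(0,2) inclusive
  edge (8, 17)→(6, 6): d=(-2,-11) inclusive
    (3,5)@(7, 11): e=[1,2,1] → #
    (4,5)@(9, 11): e=[-17,-2,23] → ·
    (3,6)@(7, 13): e=[5,2,-3] → ·
  covered (1 px):
    · · · · · ·
    · · · · · ·
    · · · · · ·
    · · · · · ·
    · · · · · ·
    · · · # · ·
    · · · · · ·
    · · · · · ·
    · · · · · ·
T3:
  2·area = 50
  edge (6, 0)→(11, 3): d=(5,3) inclusive
  edge (11, 3)→(6, 10): d=(-5,7) inclusive
  edge (6, 10)→(6, 0): d=(0,-10) inclusive
    (3,0)@(7, 1): e=[2,38,10] → #
    (4,0)@(9, 1): e=[-4,24,30] → ·
    (3,1)@(7, 3): e=[12,28,10] → #
    (4,1)@(9, 3): e=[6,14,30] → #
    (5,1)@(11, 3): e=[0,0,50] → #  [on edge]
    (3,2)@(7, 5): e=[22,18,10] → #
    (5,2)@(11, 5): e=[10,-10,50] → ·
    (3,3)@(7, 7): e=[32,8,10] → #
    (4,3)@(9, 7): e=[26,-6,30] → ·
    (3,4)@(7, 9): e=[42,-2,10] → ·
    (0,8)@(1, 17): e=[100,0,-50] → ·  [on edge]
  covered (7 px):
    · · · # · ·
    · · · # # #
    · · · # # ·
    · · · # · ·
    · · · · · ·
    · · · · · ·
    · · · · · ·
    · · · · · ·
    · · · · · ·

Final: "outside"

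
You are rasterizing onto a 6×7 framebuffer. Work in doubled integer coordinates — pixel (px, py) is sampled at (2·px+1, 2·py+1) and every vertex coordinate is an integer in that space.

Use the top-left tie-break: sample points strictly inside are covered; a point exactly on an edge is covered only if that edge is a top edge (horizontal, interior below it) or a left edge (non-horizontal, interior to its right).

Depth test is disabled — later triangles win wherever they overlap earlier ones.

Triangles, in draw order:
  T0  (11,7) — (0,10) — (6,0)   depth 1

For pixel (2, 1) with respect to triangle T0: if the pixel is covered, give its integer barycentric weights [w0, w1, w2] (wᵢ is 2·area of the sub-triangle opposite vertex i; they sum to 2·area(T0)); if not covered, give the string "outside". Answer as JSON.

T0:
  2·area = 92
  edge (11, 7)→(0, 10): d=(-11,3) right/bottom  bias=-1
  edge (0, 10)→(6, 0): d=(6,-10) top-left  bias=+0
  edge (6, 0)→(11, 7): d=(5,7) right/bottom  bias=-1
    (2,1)@(5, 3): e=[62,8,22] → #
    (3,1)@(7, 3): e=[56,28,8] → #
    (4,1)@(9, 3): e=[50,48,-6] → ·
    (1,2)@(3, 5): e=[46,0,46] → #  [on edge]
    (4,2)@(9, 5): e=[28,60,4] → #
    (5,2)@(11, 5): e=[22,80,-10] → ·
    (1,3)@(3, 7): e=[24,12,56] → #
    (5,3)@(11, 7): e=[0,92,0] → ·  [on edge]
    (0,4)@(1, 9): e=[8,4,80] → #
    (2,4)@(5, 9): e=[-4,44,52] → ·
    (3,4)@(7, 9): e=[-10,64,38] → ·
    (4,4)@(9, 9): e=[-16,84,24] → ·
  covered (12 px):
    · · · · · ·
    · · # # · ·
    · # # # # ·
    · # # # # ·
    # # · · · ·
    · · · · · ·
    · · · · · ·

Result: [8,22,62]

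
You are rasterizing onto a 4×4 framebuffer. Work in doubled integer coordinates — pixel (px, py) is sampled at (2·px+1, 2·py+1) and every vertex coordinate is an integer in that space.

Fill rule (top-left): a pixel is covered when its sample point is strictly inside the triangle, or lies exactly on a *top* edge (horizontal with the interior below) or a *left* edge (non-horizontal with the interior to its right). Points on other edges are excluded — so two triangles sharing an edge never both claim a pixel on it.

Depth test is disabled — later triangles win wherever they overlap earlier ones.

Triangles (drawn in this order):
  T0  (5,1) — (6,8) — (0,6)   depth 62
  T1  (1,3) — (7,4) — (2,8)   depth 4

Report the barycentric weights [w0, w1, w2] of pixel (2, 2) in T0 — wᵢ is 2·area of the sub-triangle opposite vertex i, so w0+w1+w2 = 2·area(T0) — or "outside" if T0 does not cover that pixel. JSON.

T0:
  2·area = 40
  edge (5, 1)→(6, 8): d=(1,7) right/bottom  bias=-1
  edge (6, 8)→(0, 6): d=(-6,-2) top-left  bias=+0
  edge (0, 6)→(5, 1): d=(5,-5) top-left  bias=+0
    (2,0)@(5, 1): e=[0,40,0] → ·  [on edge]
    (1,1)@(3, 3): e=[16,24,0] → █  [on edge]
    (2,1)@(5, 3): e=[2,28,10] → █
    (3,1)@(7, 3): e=[-12,32,20] → ·
    (0,2)@(1, 5): e=[32,8,0] → █  [on edge]
    (3,2)@(7, 5): e=[-10,20,30] → ·
    (0,3)@(1, 7): e=[34,-4,10] → ·
    (1,3)@(3, 7): e=[20,0,20] → █  [on edge]
    (3,3)@(7, 7): e=[-8,8,40] → ·
  covered (7 px):
    · · · ·
    · █ █ ·
    █ █ █ ·
    · █ █ ·
T1:
  2·area = 29
  edge (1, 3)→(7, 4): d=(6,1) right/bottom  bias=-1
  edge (7, 4)→(2, 8): d=(-5,4) right/bottom  bias=-1
  edge (2, 8)→(1, 3): d=(-1,-5) top-left  bias=+0
    (0,1)@(1, 3): e=[0,29,0] → ·  [on edge]
    (1,2)@(3, 5): e=[10,11,8] → █
    (2,2)@(5, 5): e=[8,3,18] → █
    (3,2)@(7, 5): e=[6,-5,28] → ·
    (1,3)@(3, 7): e=[22,1,6] → █
    (2,3)@(5, 7): e=[20,-7,16] → ·
  covered (3 px):
    · · · ·
    · · · ·
    · █ █ ·
    · █ · ·

Result: [16,20,4]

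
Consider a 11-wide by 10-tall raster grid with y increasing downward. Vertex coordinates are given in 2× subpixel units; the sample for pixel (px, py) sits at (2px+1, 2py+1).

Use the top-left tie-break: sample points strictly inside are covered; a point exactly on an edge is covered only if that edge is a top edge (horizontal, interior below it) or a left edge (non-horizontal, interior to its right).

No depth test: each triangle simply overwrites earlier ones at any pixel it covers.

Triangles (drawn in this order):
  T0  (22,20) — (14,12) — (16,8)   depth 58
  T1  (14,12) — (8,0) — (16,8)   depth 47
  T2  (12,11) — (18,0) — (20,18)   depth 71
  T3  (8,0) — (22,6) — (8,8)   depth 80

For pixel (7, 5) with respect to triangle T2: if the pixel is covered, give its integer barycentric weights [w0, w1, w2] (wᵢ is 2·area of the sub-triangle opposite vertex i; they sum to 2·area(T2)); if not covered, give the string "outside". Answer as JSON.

T0:
  2·area = 48
  edge (22, 20)→(14, 12): d=(-8,-8) top-left  bias=+0
  edge (14, 12)→(16, 8): d=(2,-4) top-left  bias=+0
  edge (16, 8)→(22, 20): d=(6,12) right/bottom  bias=-1
    (1,0)@(3, 1): e=[0,-66,114] → .  [on edge]
    (2,1)@(5, 3): e=[0,-54,102] → .  [on edge]
    (3,2)@(7, 5): e=[0,-42,90] → .  [on edge]
    (4,3)@(9, 7): e=[0,-30,78] → .  [on edge]
    (5,4)@(11, 9): e=[0,-18,66] → .  [on edge]
    (6,5)@(13, 11): e=[0,-6,54] → .  [on edge]
    (7,5)@(15, 11): e=[16,2,30] → X
    (8,5)@(17, 11): e=[32,10,6] → X
    (9,5)@(19, 11): e=[48,18,-18] → .
    (7,6)@(15, 13): e=[0,6,42] → X  [on edge]
    (9,6)@(19, 13): e=[32,22,-6] → .
    (7,7)@(15, 15): e=[-16,10,54] → .
    (8,7)@(17, 15): e=[0,18,30] → X  [on edge]
    (9,8)@(19, 17): e=[0,30,18] → X  [on edge]
    (10,9)@(21, 19): e=[0,42,6] → X  [on edge]
  covered (8 px):
    . . . . . . . . . . .
    . . . . . . . . . . .
    . . . . . . . . . . .
    . . . . . . . . . . .
    . . . . . . . . . . .
    . . . . . . . X X . .
    . . . . . . . X X . .
    . . . . . . . . X X .
    . . . . . . . . . X .
    . . . . . . . . . . X
T1:
  2·area = 48
  edge (14, 12)→(8, 0): d=(-6,-12) top-left  bias=+0
  edge (8, 0)→(16, 8): d=(8,8) right/bottom  bias=-1
  edge (16, 8)→(14, 12): d=(-2,4) right/bottom  bias=-1
    (4,0)@(9, 1): e=[6,0,42] → .  [on edge]
    (5,1)@(11, 3): e=[18,0,30] → .  [on edge]
    (5,2)@(11, 5): e=[6,16,26] → X
    (6,2)@(13, 5): e=[30,0,18] → .  [on edge]
    (5,3)@(11, 7): e=[-6,32,22] → .
    (6,3)@(13, 7): e=[18,16,14] → X
    (7,3)@(15, 7): e=[42,0,6] → .  [on edge]
    (6,4)@(13, 9): e=[6,32,10] → X
    (7,4)@(15, 9): e=[30,16,2] → X
    (8,4)@(17, 9): e=[54,0,-6] → .  [on edge]
    (6,5)@(13, 11): e=[-6,48,6] → .
    (7,5)@(15, 11): e=[18,32,-2] → .
    (9,5)@(19, 11): e=[66,0,-18] → .  [on edge]
    (10,6)@(21, 13): e=[78,0,-30] → .  [on edge]
  covered (4 px):
    . . . . . . . . . . .
    . . . . . . . . . . .
    . . . . . X . . . . .
    . . . . . . X . . . .
    . . . . . . X X . . .
    . . . . . . . . . . .
    . . . . . . . . . . .
    . . . . . . . . . . .
    . . . . . . . . . . .
    . . . . . . . . . . .
T2:
  2·area = 130
  edge (12, 11)→(18, 0): d=(6,-11) top-left  bias=+0
  edge (18, 0)→(20, 18): d=(2,18) right/bottom  bias=-1
  edge (20, 18)→(12, 11): d=(-8,-7) top-left  bias=+0
    (8,1)@(17, 3): e=[7,24,99] → X
    (9,1)@(19, 3): e=[29,-12,113] → .
    (8,2)@(17, 5): e=[19,28,83] → X
    (9,2)@(19, 5): e=[41,-8,97] → .
    (7,3)@(15, 7): e=[9,68,53] → X
    (9,3)@(19, 7): e=[53,-4,81] → .
    (7,4)@(15, 9): e=[21,72,37] → X
    (9,4)@(19, 9): e=[65,0,65] → .  [on edge]
    (6,5)@(13, 11): e=[11,112,7] → X
    (9,5)@(19, 11): e=[77,4,49] → X
    (10,5)@(21, 11): e=[99,-32,63] → .
    (6,6)@(13, 13): e=[23,116,-9] → .
  covered (16 px):
    . . . . . . . . . . .
    . . . . . . . . X . .
    . . . . . . . . X . .
    . . . . . . . X X . .
    . . . . . . . X X . .
    . . . . . . X X X X .
    . . . . . . . X X X .
    . . . . . . . . X X .
    . . . . . . . . . X .
    . . . . . . . . . . .
T3:
  2·area = 112
  edge (8, 0)→(22, 6): d=(14,6) right/bottom  bias=-1
  edge (22, 6)→(8, 8): d=(-14,2) right/bottom  bias=-1
  edge (8, 8)→(8, 0): d=(0,-8) top-left  bias=+0
    (4,0)@(9, 1): e=[8,96,8] → X
    (5,0)@(11, 1): e=[-4,92,24] → .
    (4,1)@(9, 3): e=[36,68,8] → X
    (5,1)@(11, 3): e=[24,64,24] → X
    (6,1)@(13, 3): e=[12,60,40] → X
    (7,1)@(15, 3): e=[0,56,56] → .  [on edge]
    (4,2)@(9, 5): e=[64,40,8] → X
    (7,2)@(15, 5): e=[28,28,56] → X
    (8,2)@(17, 5): e=[16,24,72] → X
    (9,2)@(19, 5): e=[4,20,88] → X
    (10,2)@(21, 5): e=[-8,16,104] → .
    (4,3)@(9, 7): e=[92,12,8] → X
    (7,3)@(15, 7): e=[56,0,56] → .  [on edge]
    (0,4)@(1, 9): e=[168,0,-56] → .  [on edge]
  covered (13 px):
    . . . . X . . . . . .
    . . . . X X X . . . .
    . . . . X X X X X X .
    . . . . X X X . . . .
    . . . . . . . . . . .
    . . . . . . . . . . .
    . . . . . . . . . . .
    . . . . . . . . . . .
    . . . . . . . . . . .
    . . . . . . . . . . .

Answer: [76,21,33]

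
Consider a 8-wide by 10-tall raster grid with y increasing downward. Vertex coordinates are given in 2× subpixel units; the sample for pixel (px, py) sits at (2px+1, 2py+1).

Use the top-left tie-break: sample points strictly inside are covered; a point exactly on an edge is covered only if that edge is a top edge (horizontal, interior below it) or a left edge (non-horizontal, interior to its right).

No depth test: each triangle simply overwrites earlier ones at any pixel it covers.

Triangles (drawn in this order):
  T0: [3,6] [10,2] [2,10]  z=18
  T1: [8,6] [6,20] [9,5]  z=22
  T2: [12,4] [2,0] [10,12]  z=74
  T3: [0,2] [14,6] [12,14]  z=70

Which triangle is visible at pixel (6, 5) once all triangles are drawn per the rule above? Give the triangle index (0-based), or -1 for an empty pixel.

T0:
  2·area = 24
  edge (3, 6)→(10, 2): d=(7,-4) top-left  bias=+0
  edge (10, 2)→(2, 10): d=(-8,8) right/bottom  bias=-1
  edge (2, 10)→(3, 6): d=(1,-4) top-left  bias=+0
    (5,0)@(11, 1): e=[-3,0,27] → .  [on edge]
    (4,1)@(9, 3): e=[3,0,21] → .  [on edge]
    (2,2)@(5, 5): e=[1,16,7] → X
    (3,2)@(7, 5): e=[9,0,15] → .  [on edge]
    (1,3)@(3, 7): e=[7,16,1] → X
    (2,3)@(5, 7): e=[15,0,9] → .  [on edge]
    (1,4)@(3, 9): e=[21,0,3] → .  [on edge]
    (0,5)@(1, 11): e=[27,0,-3] → .  [on edge]
  covered (2 px):
    . . . . . . . .
    . . . . . . . .
    . . X . . . . .
    . X . . . . . .
    . . . . . . . .
    . . . . . . . .
    . . . . . . . .
    . . . . . . . .
    . . . . . . . .
    . . . . . . . .
T1:
  2·area = 12  (B↔C swapped to make it positive)
  edge (8, 6)→(9, 5): d=(1,-1) top-left  bias=+0
  edge (9, 5)→(6, 20): d=(-3,15) right/bottom  bias=-1
  edge (6, 20)→(8, 6): d=(2,-14) top-left  bias=+0
    (6,0)@(13, 1): e=[0,-48,60] → .  [on edge]
    (5,1)@(11, 3): e=[0,-24,36] → .  [on edge]
    (4,2)@(9, 5): e=[0,0,12] → .  [on edge]
    (3,3)@(7, 7): e=[0,24,-12] → .  [on edge]
    (2,4)@(5, 9): e=[0,48,-36] → .  [on edge]
    (1,5)@(3, 11): e=[0,72,-60] → .  [on edge]
    (0,6)@(1, 13): e=[0,96,-84] → .  [on edge]
    (3,6)@(7, 13): e=[6,6,0] → X  [on edge]
    (4,6)@(9, 13): e=[8,-24,28] → .
    (3,7)@(7, 15): e=[8,0,4] → .  [on edge]
  covered (1 px):
    . . . . . . . .
    . . . . . . . .
    . . . . . . . .
    . . . . . . . .
    . . . . . . . .
    . . . . . . . .
    . . . X . . . .
    . . . . . . . .
    . . . . . . . .
    . . . . . . . .
T2:
  2·area = 88  (B↔C swapped to make it positive)
  edge (12, 4)→(10, 12): d=(-2,8) right/bottom  bias=-1
  edge (10, 12)→(2, 0): d=(-8,-12) top-left  bias=+0
  edge (2, 0)→(12, 4): d=(10,4) right/bottom  bias=-1
    (1,0)@(3, 1): e=[78,4,6] → X
    (2,0)@(5, 1): e=[62,28,-2] → .
    (1,1)@(3, 3): e=[74,-12,26] → .
    (2,1)@(5, 3): e=[58,12,18] → X
    (3,1)@(7, 3): e=[42,36,10] → X
    (4,1)@(9, 3): e=[26,60,2] → X
    (5,1)@(11, 3): e=[10,84,-6] → .
    (2,2)@(5, 5): e=[54,-4,38] → .
    (3,2)@(7, 5): e=[38,20,30] → X
    (5,2)@(11, 5): e=[6,68,14] → X
    (6,2)@(13, 5): e=[-10,92,6] → .
    (3,3)@(7, 7): e=[34,4,50] → X
  covered (11 px):
    . X . . . . . .
    . . X X X . . .
    . . . X X X . .
    . . . X X X . .
    . . . . X . . .
    . . . . . . . .
    . . . . . . . .
    . . . . . . . .
    . . . . . . . .
    . . . . . . . .
T3:
  2·area = 120
  edge (0, 2)→(14, 6): d=(14,4) right/bottom  bias=-1
  edge (14, 6)→(12, 14): d=(-2,8) right/bottom  bias=-1
  edge (12, 14)→(0, 2): d=(-12,-12) top-left  bias=+0
    (0,1)@(1, 3): e=[10,110,0] → X  [on edge]
    (1,1)@(3, 3): e=[2,94,24] → X
    (2,1)@(5, 3): e=[-6,78,48] → .
    (0,2)@(1, 5): e=[38,106,-24] → .
    (1,2)@(3, 5): e=[30,90,0] → X  [on edge]
    (2,2)@(5, 5): e=[22,74,24] → X
    (3,2)@(7, 5): e=[14,58,48] → X
    (4,2)@(9, 5): e=[6,42,72] → X
    (5,2)@(11, 5): e=[-2,26,96] → .
    (1,3)@(3, 7): e=[58,86,-24] → .
    (2,3)@(5, 7): e=[50,70,0] → X  [on edge]
    (5,3)@(11, 7): e=[26,22,72] → X
    (3,4)@(7, 9): e=[70,50,0] → X  [on edge]
    (4,5)@(9, 11): e=[90,30,0] → X  [on edge]
    (5,6)@(11, 13): e=[110,10,0] → X  [on edge]
    (6,7)@(13, 15): e=[130,-10,0] → .  [on edge]
    (7,8)@(15, 17): e=[150,-30,0] → .  [on edge]
  covered (18 px):
    . . . . . . . .
    X X . . . . . .
    . X X X X . . .
    . . X X X X X .
    . . . X X X X .
    . . . . X X . .
    . . . . . X . .
    . . . . . . . .
    . . . . . . . .
    . . . . . . . .

Z-buffer (winner per pixel, '.' = empty):
  . 2 . . . . . .
  3 3 2 2 2 . . .
  . 3 3 3 3 2 . .
  . 0 3 3 3 3 3 .
  . . . 3 3 3 3 .
  . . . . 3 3 . .
  . . . 1 . 3 . .
  . . . . . . . .
  . . . . . . . .
  . . . . . . . .

Result: -1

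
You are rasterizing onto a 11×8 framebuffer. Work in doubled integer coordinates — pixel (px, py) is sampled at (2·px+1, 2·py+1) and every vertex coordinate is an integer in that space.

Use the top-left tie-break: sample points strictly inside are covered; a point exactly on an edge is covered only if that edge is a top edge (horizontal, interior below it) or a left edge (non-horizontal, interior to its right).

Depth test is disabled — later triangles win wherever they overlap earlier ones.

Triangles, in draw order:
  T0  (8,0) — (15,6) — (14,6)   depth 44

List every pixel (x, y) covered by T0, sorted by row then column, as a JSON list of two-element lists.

T0:
  2·area = 6
  edge (8, 0)→(15, 6): d=(7,6) right/bottom  bias=-1
  edge (15, 6)→(14, 6): d=(-1,0) right/bottom  bias=-1
  edge (14, 6)→(8, 0): d=(-6,-6) top-left  bias=+0
    (4,0)@(9, 1): e=[1,5,0] → █  [on edge]
    (5,0)@(11, 1): e=[-11,5,12] → ·
    (4,1)@(9, 3): e=[15,3,-12] → ·
    (5,1)@(11, 3): e=[3,3,0] → █  [on edge]
    (6,1)@(13, 3): e=[-9,3,12] → ·
    (5,2)@(11, 5): e=[17,1,-12] → ·
    (6,2)@(13, 5): e=[5,1,0] → █  [on edge]
    (7,2)@(15, 5): e=[-7,1,12] → ·
    (6,3)@(13, 7): e=[19,-1,-12] → ·
    (7,3)@(15, 7): e=[7,-1,0] → ·  [on edge]
    (8,4)@(17, 9): e=[9,-3,0] → ·  [on edge]
    (9,5)@(19, 11): e=[11,-5,0] → ·  [on edge]
    (10,6)@(21, 13): e=[13,-7,0] → ·  [on edge]
  covered (3 px):
    · · · · █ · · · · · ·
    · · · · · █ · · · · ·
    · · · · · · █ · · · ·
    · · · · · · · · · · ·
    · · · · · · · · · · ·
    · · · · · · · · · · ·
    · · · · · · · · · · ·
    · · · · · · · · · · ·

Final: [[4,0],[5,1],[6,2]]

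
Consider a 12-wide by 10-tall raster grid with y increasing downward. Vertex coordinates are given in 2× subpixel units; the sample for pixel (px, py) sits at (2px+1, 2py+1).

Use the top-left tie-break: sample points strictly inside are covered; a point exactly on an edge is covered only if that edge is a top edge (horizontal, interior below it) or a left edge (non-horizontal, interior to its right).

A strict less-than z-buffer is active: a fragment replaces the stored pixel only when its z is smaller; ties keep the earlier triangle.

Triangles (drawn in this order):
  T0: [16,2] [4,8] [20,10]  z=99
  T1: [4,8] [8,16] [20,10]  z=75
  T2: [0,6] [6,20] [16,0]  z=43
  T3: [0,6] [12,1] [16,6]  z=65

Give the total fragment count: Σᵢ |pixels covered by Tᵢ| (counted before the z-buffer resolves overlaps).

T0:
  2·area = 120  (B↔C swapped to make it positive)
  edge (16, 2)→(20, 10): d=(4,8) right/bottom  bias=-1
  edge (20, 10)→(4, 8): d=(-16,-2) top-left  bias=+0
  edge (4, 8)→(16, 2): d=(12,-6) top-left  bias=+0
    (7,1)@(15, 3): e=[12,102,6] → █
    (8,1)@(17, 3): e=[-4,106,18] → ·
    (5,2)@(11, 5): e=[52,62,6] → █
    (6,2)@(13, 5): e=[36,66,18] → █
    (8,2)@(17, 5): e=[4,74,42] → █
    (9,2)@(19, 5): e=[-12,78,54] → ·
    (3,3)@(7, 7): e=[92,22,6] → █
    (4,3)@(9, 7): e=[76,26,18] → █
    (9,3)@(19, 7): e=[-4,46,78] → ·
    (3,4)@(7, 9): e=[100,-10,30] → ·
    (4,4)@(9, 9): e=[84,-6,42] → ·
    (5,4)@(11, 9): e=[68,-2,54] → ·
  covered (15 px):
    · · · · · · · · · · · ·
    · · · · · · · █ · · · ·
    · · · · · █ █ █ █ · · ·
    · · · █ █ █ █ █ █ · · ·
    · · · · · · █ █ █ █ · ·
    · · · · · · · · · · · ·
    · · · · · · · · · · · ·
    · · · · · · · · · · · ·
    · · · · · · · · · · · ·
    · · · · · · · · · · · ·
T1:
  2·area = 120  (B↔C swapped to make it positive)
  edge (4, 8)→(20, 10): d=(16,2) right/bottom  bias=-1
  edge (20, 10)→(8, 16): d=(-12,6) right/bottom  bias=-1
  edge (8, 16)→(4, 8): d=(-4,-8) top-left  bias=+0
    (2,4)@(5, 9): e=[14,102,4] → █
    (3,4)@(7, 9): e=[10,90,20] → █
    (4,4)@(9, 9): e=[6,78,36] → █
    (5,4)@(11, 9): e=[2,66,52] → █
    (6,4)@(13, 9): e=[-2,54,68] → ·
    (2,5)@(5, 11): e=[46,78,-4] → ·
    (3,5)@(7, 11): e=[42,66,12] → █
    (6,5)@(13, 11): e=[30,30,60] → █
    (7,5)@(15, 11): e=[26,18,76] → █
    (8,5)@(17, 11): e=[22,6,92] → █
    (9,5)@(19, 11): e=[18,-6,108] → ·
    (3,6)@(7, 13): e=[74,42,4] → █
  covered (15 px):
    · · · · · · · · · · · ·
    · · · · · · · · · · · ·
    · · · · · · · · · · · ·
    · · · · · · · · · · · ·
    · · █ █ █ █ · · · · · ·
    · · · █ █ █ █ █ █ · · ·
    · · · █ █ █ █ · · · · ·
    · · · · █ · · · · · · ·
    · · · · · · · · · · · ·
    · · · · · · · · · · · ·
T2:
  2·area = 260  (B↔C swapped to make it positive)
  edge (0, 6)→(16, 0): d=(16,-6) top-left  bias=+0
  edge (16, 0)→(6, 20): d=(-10,20) right/bottom  bias=-1
  edge (6, 20)→(0, 6): d=(-6,-14) top-left  bias=+0
    (7,0)@(15, 1): e=[10,10,240] → █
    (8,0)@(17, 1): e=[22,-30,268] → ·
    (4,1)@(9, 3): e=[6,110,144] → █
    (5,1)@(11, 3): e=[18,70,172] → █
    (6,1)@(13, 3): e=[30,30,200] → █
    (7,1)@(15, 3): e=[42,-10,228] → ·
    (1,2)@(3, 5): e=[2,210,48] → █
    (2,2)@(5, 5): e=[14,170,76] → █
    (3,2)@(7, 5): e=[26,130,104] → █
    (7,2)@(15, 5): e=[74,-30,216] → ·
    (0,3)@(1, 7): e=[22,230,8] → █
    (6,3)@(13, 7): e=[94,-10,176] → ·
    (1,6)@(3, 13): e=[130,130,0] → █  [on edge]
  covered (33 px):
    · · · · · · · █ · · · ·
    · · · · █ █ █ · · · · ·
    · █ █ █ █ █ █ · · · · ·
    █ █ █ █ █ █ · · · · · ·
    · █ █ █ █ █ · · · · · ·
    · █ █ █ █ · · · · · · ·
    · █ █ █ █ · · · · · · ·
    · · █ █ · · · · · · · ·
    · · █ █ · · · · · · · ·
    · · · · · · · · · · · ·
T3:
  2·area = 80
  edge (0, 6)→(12, 1): d=(12,-5) top-left  bias=+0
  edge (12, 1)→(16, 6): d=(4,5) right/bottom  bias=-1
  edge (16, 6)→(0, 6): d=(-16,0) right/bottom  bias=-1
    (4,1)@(9, 3): e=[9,23,48] → █
    (5,1)@(11, 3): e=[19,13,48] → █
    (6,1)@(13, 3): e=[29,3,48] → █
    (7,1)@(15, 3): e=[39,-7,48] → ·
    (1,2)@(3, 5): e=[3,61,16] → █
    (2,2)@(5, 5): e=[13,51,16] → █
    (3,2)@(7, 5): e=[23,41,16] → █
    (7,2)@(15, 5): e=[63,1,16] → █
    (8,2)@(17, 5): e=[73,-9,16] → ·
    (1,3)@(3, 7): e=[27,69,-16] → ·
    (2,3)@(5, 7): e=[37,59,-16] → ·
    (3,3)@(7, 7): e=[47,49,-16] → ·
  covered (10 px):
    · · · · · · · · · · · ·
    · · · · █ █ █ · · · · ·
    · █ █ █ █ █ █ █ · · · ·
    · · · · · · · · · · · ·
    · · · · · · · · · · · ·
    · · · · · · · · · · · ·
    · · · · · · · · · · · ·
    · · · · · · · · · · · ·
    · · · · · · · · · · · ·
    · · · · · · · · · · · ·

Result: 73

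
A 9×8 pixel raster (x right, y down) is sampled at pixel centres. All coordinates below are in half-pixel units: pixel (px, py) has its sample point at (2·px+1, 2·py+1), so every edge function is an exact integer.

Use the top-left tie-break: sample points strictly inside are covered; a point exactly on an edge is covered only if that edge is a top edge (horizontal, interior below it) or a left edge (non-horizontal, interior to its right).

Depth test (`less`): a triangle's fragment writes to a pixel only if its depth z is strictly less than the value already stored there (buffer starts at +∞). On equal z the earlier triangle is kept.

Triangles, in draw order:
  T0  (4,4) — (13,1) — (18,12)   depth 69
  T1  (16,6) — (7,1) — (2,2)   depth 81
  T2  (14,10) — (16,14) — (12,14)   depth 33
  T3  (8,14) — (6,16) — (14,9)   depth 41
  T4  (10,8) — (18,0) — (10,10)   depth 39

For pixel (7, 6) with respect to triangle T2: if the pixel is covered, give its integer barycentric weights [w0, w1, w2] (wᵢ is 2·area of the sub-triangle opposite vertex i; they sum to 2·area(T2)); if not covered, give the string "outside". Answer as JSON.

T0:
  2·area = 114
  edge (4, 4)→(13, 1): d=(9,-3) top-left  bias=+0
  edge (13, 1)→(18, 12): d=(5,11) right/bottom  bias=-1
  edge (18, 12)→(4, 4): d=(-14,-8) top-left  bias=+0
    (6,0)@(13, 1): e=[0,0,114] → .  [on edge]
    (3,1)@(7, 3): e=[0,76,38] → X  [on edge]
    (4,1)@(9, 3): e=[6,54,54] → X
    (5,1)@(11, 3): e=[12,32,70] → X
    (6,1)@(13, 3): e=[18,10,86] → X
    (7,1)@(15, 3): e=[24,-12,102] → .
    (0,2)@(1, 5): e=[0,152,-38] → .  [on edge]
    (3,2)@(7, 5): e=[18,86,10] → X
    (7,2)@(15, 5): e=[42,-2,74] → .
    (3,3)@(7, 7): e=[36,96,-18] → .
    (4,3)@(9, 7): e=[42,74,-2] → .
    (5,3)@(11, 7): e=[48,52,14] → X
  covered (14 px):
    . . . . . . . . .
    . . . X X X X . .
    . . . X X X X . .
    . . . . . X X X .
    . . . . . . X X .
    . . . . . . . . X
    . . . . . . . . .
    . . . . . . . . .
T1:
  2·area = 34  (B↔C swapped to make it positive)
  edge (16, 6)→(2, 2): d=(-14,-4) top-left  bias=+0
  edge (2, 2)→(7, 1): d=(5,-1) top-left  bias=+0
  edge (7, 1)→(16, 6): d=(9,5) right/bottom  bias=-1
    (3,0)@(7, 1): e=[34,0,0] → .  [on edge]
    (3,1)@(7, 3): e=[6,10,18] → X
    (4,1)@(9, 3): e=[14,12,8] → X
    (5,1)@(11, 3): e=[22,14,-2] → .
    (3,2)@(7, 5): e=[-22,20,36] → .
    (4,2)@(9, 5): e=[-14,22,26] → .
    (6,2)@(13, 5): e=[2,26,6] → X
    (7,2)@(15, 5): e=[10,28,-4] → .
    (6,3)@(13, 7): e=[-26,36,24] → .
  covered (3 px):
    . . . . . . . . .
    . . . X X . . . .
    . . . . . . X . .
    . . . . . . . . .
    . . . . . . . . .
    . . . . . . . . .
    . . . . . . . . .
    . . . . . . . . .
T2:
  2·area = 16
  edge (14, 10)→(16, 14): d=(2,4) right/bottom  bias=-1
  edge (16, 14)→(12, 14): d=(-4,0) right/bottom  bias=-1
  edge (12, 14)→(14, 10): d=(2,-4) top-left  bias=+0
    (6,6)@(13, 13): e=[10,4,2] → X
    (7,6)@(15, 13): e=[2,4,10] → X
    (8,6)@(17, 13): e=[-6,4,18] → .
    (6,7)@(13, 15): e=[14,-4,6] → .
    (7,7)@(15, 15): e=[6,-4,14] → .
  covered (2 px):
    . . . . . . . . .
    . . . . . . . . .
    . . . . . . . . .
    . . . . . . . . .
    . . . . . . . . .
    . . . . . . . . .
    . . . . . . X X .
    . . . . . . . . .
T3:
  2·area = 2  (B↔C swapped to make it positive)
  edge (8, 14)→(14, 9): d=(6,-5) top-left  bias=+0
  edge (14, 9)→(6, 16): d=(-8,7) right/bottom  bias=-1
  edge (6, 16)→(8, 14): d=(2,-2) top-left  bias=+0
    (8,2)@(17, 5): e=[-9,11,0] → .  [on edge]
    (7,3)@(15, 7): e=[-7,9,0] → .  [on edge]
    (6,4)@(13, 9): e=[-5,7,0] → .  [on edge]
    (5,5)@(11, 11): e=[-3,5,0] → .  [on edge]
    (4,6)@(9, 13): e=[-1,3,0] → .  [on edge]
    (3,7)@(7, 15): e=[1,1,0] → X  [on edge]
    (4,7)@(9, 15): e=[11,-13,4] → .
  covered (1 px):
    . . . . . . . . .
    . . . . . . . . .
    . . . . . . . . .
    . . . . . . . . .
    . . . . . . . . .
    . . . . . . . . .
    . . . . . . . . .
    . . . X . . . . .
T4:
  2·area = 16
  edge (10, 8)→(18, 0): d=(8,-8) top-left  bias=+0
  edge (18, 0)→(10, 10): d=(-8,10) right/bottom  bias=-1
  edge (10, 10)→(10, 8): d=(0,-2) top-left  bias=+0
    (8,0)@(17, 1): e=[0,2,14] → X  [on edge]
    (7,1)@(15, 3): e=[0,6,10] → X  [on edge]
    (8,1)@(17, 3): e=[16,-14,14] → .
    (6,2)@(13, 5): e=[0,10,6] → X  [on edge]
    (7,2)@(15, 5): e=[16,-10,10] → .
    (5,3)@(11, 7): e=[0,14,2] → X  [on edge]
    (6,3)@(13, 7): e=[16,-6,6] → .
    (4,4)@(9, 9): e=[0,18,-2] → .  [on edge]
    (5,4)@(11, 9): e=[16,-2,2] → .
    (3,5)@(7, 11): e=[0,22,-6] → .  [on edge]
    (2,6)@(5, 13): e=[0,26,-10] → .  [on edge]
    (1,7)@(3, 15): e=[0,30,-14] → .  [on edge]
  covered (4 px):
    . . . . . . . . X
    . . . . . . . X .
    . . . . . . X . .
    . . . . . X . . .
    . . . . . . . . .
    . . . . . . . . .
    . . . . . . . . .
    . . . . . . . . .

Answer: [4,10,2]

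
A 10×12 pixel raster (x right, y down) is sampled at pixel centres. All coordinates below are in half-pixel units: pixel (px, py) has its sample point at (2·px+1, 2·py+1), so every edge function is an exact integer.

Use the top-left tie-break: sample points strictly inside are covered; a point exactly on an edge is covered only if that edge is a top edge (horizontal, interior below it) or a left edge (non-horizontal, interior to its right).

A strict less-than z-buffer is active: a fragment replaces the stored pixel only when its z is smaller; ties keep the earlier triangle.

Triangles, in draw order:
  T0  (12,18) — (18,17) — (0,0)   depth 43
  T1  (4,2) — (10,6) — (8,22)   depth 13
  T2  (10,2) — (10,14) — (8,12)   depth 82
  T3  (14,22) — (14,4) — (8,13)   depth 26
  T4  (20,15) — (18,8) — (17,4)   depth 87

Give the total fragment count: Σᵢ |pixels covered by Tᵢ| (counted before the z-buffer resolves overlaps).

T0:
  2·area = 120  (B↔C swapped to make it positive)
  edge (12, 18)→(0, 0): d=(-12,-18) top-left  bias=+0
  edge (0, 0)→(18, 17): d=(18,17) right/bottom  bias=-1
  edge (18, 17)→(12, 18): d=(-6,1) right/bottom  bias=-1
    (0,0)@(1, 1): e=[6,1,113] → #
    (1,0)@(3, 1): e=[42,-33,111] → ·
    (0,1)@(1, 3): e=[-18,37,101] → ·
    (1,1)@(3, 3): e=[18,3,99] → #
    (2,1)@(5, 3): e=[54,-31,97] → ·
    (1,2)@(3, 5): e=[-6,39,87] → ·
    (2,2)@(5, 5): e=[30,5,85] → #
    (3,2)@(7, 5): e=[66,-29,83] → ·
    (2,3)@(5, 7): e=[6,41,73] → #
    (3,3)@(7, 7): e=[42,7,71] → #
    (4,3)@(9, 7): e=[78,-27,69] → ·
    (2,4)@(5, 9): e=[-18,77,61] → ·
  covered (18 px):
    # · · · · · · · · ·
    · # · · · · · · · ·
    · · # · · · · · · ·
    · · # # · · · · · ·
    · · · # # · · · · ·
    · · · · # # · · · ·
    · · · · # # # · · ·
    · · · · · # # # · ·
    · · · · · · # # # ·
    · · · · · · · · · ·
    · · · · · · · · · ·
    · · · · · · · · · ·
T1:
  2·area = 104
  edge (4, 2)→(10, 6): d=(6,4) right/bottom  bias=-1
  edge (10, 6)→(8, 22): d=(-2,16) right/bottom  bias=-1
  edge (8, 22)→(4, 2): d=(-4,-20) top-left  bias=+0
    (2,1)@(5, 3): e=[2,86,16] → #
    (3,1)@(7, 3): e=[-6,54,56] → ·
    (2,2)@(5, 5): e=[14,82,8] → #
    (3,2)@(7, 5): e=[6,50,48] → #
    (4,2)@(9, 5): e=[-2,18,88] → ·
    (2,3)@(5, 7): e=[26,78,0] → #  [on edge]
    (4,3)@(9, 7): e=[10,14,80] → #
    (5,3)@(11, 7): e=[2,-18,120] → ·
    (2,4)@(5, 9): e=[38,74,-8] → ·
    (3,4)@(7, 9): e=[30,42,32] → #
    (5,4)@(11, 9): e=[14,-22,112] → ·
    (3,5)@(7, 11): e=[42,38,24] → #
    (3,8)@(7, 17): e=[78,26,0] → #  [on edge]
  covered (14 px):
    · · · · · · · · · ·
    · · # · · · · · · ·
    · · # # · · · · · ·
    · · # # # · · · · ·
    · · · # # · · · · ·
    · · · # # · · · · ·
    · · · # # · · · · ·
    · · · # · · · · · ·
    · · · # · · · · · ·
    · · · · · · · · · ·
    · · · · · · · · · ·
    · · · · · · · · · ·
T2:
  2·area = 24
  edge (10, 2)→(10, 14): d=(0,12) right/bottom  bias=-1
  edge (10, 14)→(8, 12): d=(-2,-2) top-left  bias=+0
  edge (8, 12)→(10, 2): d=(2,-10) top-left  bias=+0
    (0,2)@(1, 5): e=[108,0,-84] → ·  [on edge]
    (1,3)@(3, 7): e=[84,0,-60] → ·  [on edge]
    (4,3)@(9, 7): e=[12,12,0] → #  [on edge]
    (5,3)@(11, 7): e=[-12,16,20] → ·
    (2,4)@(5, 9): e=[60,0,-36] → ·  [on edge]
    (4,4)@(9, 9): e=[12,8,4] → #
    (5,4)@(11, 9): e=[-12,12,24] → ·
    (3,5)@(7, 11): e=[36,0,-12] → ·  [on edge]
    (4,5)@(9, 11): e=[12,4,8] → #
    (5,5)@(11, 11): e=[-12,8,28] → ·
    (4,6)@(9, 13): e=[12,0,12] → #  [on edge]
    (5,6)@(11, 13): e=[-12,4,32] → ·
    (5,7)@(11, 15): e=[-12,0,36] → ·  [on edge]
    (3,8)@(7, 17): e=[36,-12,0] → ·  [on edge]
    (6,8)@(13, 17): e=[-36,0,60] → ·  [on edge]
    (7,9)@(15, 19): e=[-60,0,84] → ·  [on edge]
    (8,10)@(17, 21): e=[-84,0,108] → ·  [on edge]
    (9,11)@(19, 23): e=[-108,0,132] → ·  [on edge]
  covered (4 px):
    · · · · · · · · · ·
    · · · · · · · · · ·
    · · · · · · · · · ·
    · · · · # · · · · ·
    · · · · # · · · · ·
    · · · · # · · · · ·
    · · · · # · · · · ·
    · · · · · · · · · ·
    · · · · · · · · · ·
    · · · · · · · · · ·
    · · · · · · · · · ·
    · · · · · · · · · ·
T3:
  2·area = 108  (B↔C swapped to make it positive)
  edge (14, 22)→(8, 13): d=(-6,-9) top-left  bias=+0
  edge (8, 13)→(14, 4): d=(6,-9) top-left  bias=+0
  edge (14, 4)→(14, 22): d=(0,18) right/bottom  bias=-1
    (6,3)@(13, 7): e=[81,9,18] → #
    (7,3)@(15, 7): e=[99,27,-18] → ·
    (5,4)@(11, 9): e=[51,3,54] → #
    (7,4)@(15, 9): e=[87,39,-18] → ·
    (5,5)@(11, 11): e=[39,15,54] → #
    (7,5)@(15, 11): e=[75,51,-18] → ·
    (4,6)@(9, 13): e=[9,9,90] → #
    (7,6)@(15, 13): e=[63,63,-18] → ·
    (4,7)@(9, 15): e=[-3,21,90] → ·
    (5,7)@(11, 15): e=[15,39,54] → #
    (7,7)@(15, 15): e=[51,75,-18] → ·
    (5,8)@(11, 17): e=[3,51,54] → #
  covered (13 px):
    · · · · · · · · · ·
    · · · · · · · · · ·
    · · · · · · · · · ·
    · · · · · · # · · ·
    · · · · · # # · · ·
    · · · · · # # · · ·
    · · · · # # # · · ·
    · · · · · # # · · ·
    · · · · · # # · · ·
    · · · · · · # · · ·
    · · · · · · · · · ·
    · · · · · · · · · ·
T4:
  2·area = 1
  edge (20, 15)→(18, 8): d=(-2,-7) top-left  bias=+0
  edge (18, 8)→(17, 4): d=(-1,-4) top-left  bias=+0
  edge (17, 4)→(20, 15): d=(3,11) right/bottom  bias=-1
  covered (0 px):
    · · · · · · · · · ·
    · · · · · · · · · ·
    · · · · · · · · · ·
    · · · · · · · · · ·
    · · · · · · · · · ·
    · · · · · · · · · ·
    · · · · · · · · · ·
    · · · · · · · · · ·
    · · · · · · · · · ·
    · · · · · · · · · ·
    · · · · · · · · · ·
    · · · · · · · · · ·

Answer: 49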